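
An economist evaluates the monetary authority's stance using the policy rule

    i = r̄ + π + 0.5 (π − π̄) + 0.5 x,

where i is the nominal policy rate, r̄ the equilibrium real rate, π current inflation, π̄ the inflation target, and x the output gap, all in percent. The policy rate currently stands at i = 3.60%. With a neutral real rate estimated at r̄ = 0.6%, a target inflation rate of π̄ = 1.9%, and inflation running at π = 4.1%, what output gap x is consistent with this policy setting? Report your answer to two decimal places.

-4.40%

0.5 x = 3.60 − 0.6 − 4.1 − 0.5 × (4.1 − 1.9) = -2.2
x = -2.2 / 0.5 = -4.40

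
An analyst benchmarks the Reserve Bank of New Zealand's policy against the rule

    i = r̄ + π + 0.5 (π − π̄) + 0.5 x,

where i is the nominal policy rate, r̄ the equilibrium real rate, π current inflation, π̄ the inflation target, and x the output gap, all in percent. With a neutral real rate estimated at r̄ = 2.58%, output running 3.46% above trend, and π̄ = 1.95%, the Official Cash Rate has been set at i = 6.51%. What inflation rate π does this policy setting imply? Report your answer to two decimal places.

2.12%

Output 3.46% above potential → x = 3.46.
Collecting π: i = r̄ + (1 + 0.5) π − 0.5 π̄ + 0.5 x
1.5 π = 6.51 − 2.58 + 0.5 × 1.95 − 0.5 × 3.46 = 3.175
π = 3.175 / 1.5 = 2.12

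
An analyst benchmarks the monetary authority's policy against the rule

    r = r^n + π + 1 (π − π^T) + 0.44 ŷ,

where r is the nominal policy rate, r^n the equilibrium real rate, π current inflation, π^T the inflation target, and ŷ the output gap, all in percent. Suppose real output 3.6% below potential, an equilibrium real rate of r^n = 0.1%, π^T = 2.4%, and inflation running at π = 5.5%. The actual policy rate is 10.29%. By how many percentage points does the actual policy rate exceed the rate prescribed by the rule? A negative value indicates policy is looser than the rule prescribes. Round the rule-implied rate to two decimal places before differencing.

Output 3.6% below potential → ŷ = -3.6.
r = 0.1 + 5.5 + 1 × (5.5 − 2.4) + 0.44 × (-3.6)
   = 0.1 + 5.5 + 3.1 − 1.584 = 7.12
Deviation = 10.29 − 7.12 = 3.17 pp.

3.17 pp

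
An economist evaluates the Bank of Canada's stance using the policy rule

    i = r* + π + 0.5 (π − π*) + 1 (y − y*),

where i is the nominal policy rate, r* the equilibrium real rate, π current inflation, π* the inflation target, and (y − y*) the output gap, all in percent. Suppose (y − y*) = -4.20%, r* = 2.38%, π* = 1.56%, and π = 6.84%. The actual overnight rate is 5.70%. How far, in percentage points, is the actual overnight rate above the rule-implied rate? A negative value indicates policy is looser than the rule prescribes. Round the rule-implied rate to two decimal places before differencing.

i = 2.38 + 6.84 + 0.5 × (6.84 − 1.56) + 1 × (-4.20)
   = 2.38 + 6.84 + 2.64 − 4.2 = 7.66
Deviation = 5.70 − 7.66 = -1.96 pp.

-1.96 pp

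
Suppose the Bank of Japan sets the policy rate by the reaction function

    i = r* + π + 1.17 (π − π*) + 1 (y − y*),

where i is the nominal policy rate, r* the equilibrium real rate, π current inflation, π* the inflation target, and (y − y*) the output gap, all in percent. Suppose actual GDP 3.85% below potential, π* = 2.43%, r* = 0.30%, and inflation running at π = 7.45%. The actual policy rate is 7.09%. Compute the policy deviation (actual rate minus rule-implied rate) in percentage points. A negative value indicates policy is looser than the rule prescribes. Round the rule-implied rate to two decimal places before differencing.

-2.68 pp

Output 3.85% below potential → (y − y*) = -3.85.
i = 0.30 + 7.45 + 1.17 × (7.45 − 2.43) + 1 × (-3.85)
   = 0.30 + 7.45 + 5.8734 − 3.85 = 9.77
Deviation = 7.09 − 9.77 = -2.68 pp.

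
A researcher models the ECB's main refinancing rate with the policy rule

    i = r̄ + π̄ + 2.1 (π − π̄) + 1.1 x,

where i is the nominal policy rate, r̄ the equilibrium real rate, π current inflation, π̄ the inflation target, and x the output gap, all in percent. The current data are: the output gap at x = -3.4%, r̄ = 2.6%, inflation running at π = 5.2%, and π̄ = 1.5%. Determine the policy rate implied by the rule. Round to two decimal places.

8.13%

i = 2.6 + 1.5 + 2.1 × (5.2 − 1.5) + 1.1 × (-3.4)
   = 2.6 + 1.5 + 7.77 − 3.74 = 8.13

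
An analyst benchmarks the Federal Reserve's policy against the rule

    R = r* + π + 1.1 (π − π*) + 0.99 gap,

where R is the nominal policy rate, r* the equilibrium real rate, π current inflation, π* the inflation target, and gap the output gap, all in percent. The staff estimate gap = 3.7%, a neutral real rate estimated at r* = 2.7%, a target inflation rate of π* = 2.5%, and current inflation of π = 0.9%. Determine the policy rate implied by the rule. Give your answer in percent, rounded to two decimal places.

5.50%

R = 2.7 + 0.9 + 1.1 × (0.9 − 2.5) + 0.99 × 3.7
   = 2.7 + 0.9 − 1.76 + 3.663 = 5.50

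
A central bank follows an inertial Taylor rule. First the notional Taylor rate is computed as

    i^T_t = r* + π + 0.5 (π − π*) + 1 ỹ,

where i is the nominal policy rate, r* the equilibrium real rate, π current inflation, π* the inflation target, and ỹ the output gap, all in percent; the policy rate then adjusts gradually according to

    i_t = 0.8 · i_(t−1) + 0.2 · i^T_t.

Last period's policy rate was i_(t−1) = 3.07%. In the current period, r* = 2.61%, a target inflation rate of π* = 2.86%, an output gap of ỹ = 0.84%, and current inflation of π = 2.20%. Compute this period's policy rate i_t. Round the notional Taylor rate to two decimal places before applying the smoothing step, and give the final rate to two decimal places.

3.52%

i^T_t = 2.61 + 2.20 + 0.5 × (2.20 − 2.86) + 1 × 0.84
   = 2.61 + 2.2 − 0.33 + 0.84 = 5.32
i_t = 0.8 × 3.07 + 0.2 × 5.32 = 2.456 + 1.064 = 3.52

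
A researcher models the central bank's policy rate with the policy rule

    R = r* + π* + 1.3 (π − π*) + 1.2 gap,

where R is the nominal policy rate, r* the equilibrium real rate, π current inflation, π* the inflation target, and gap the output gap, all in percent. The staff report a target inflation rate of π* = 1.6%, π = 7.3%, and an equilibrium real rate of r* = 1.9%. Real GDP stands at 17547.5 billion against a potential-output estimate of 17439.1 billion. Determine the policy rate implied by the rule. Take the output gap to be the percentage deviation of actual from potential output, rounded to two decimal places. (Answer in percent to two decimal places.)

11.65%

Output gap = 100 × (17547.5 − 17439.1) / 17439.1 = 0.62%.
R = 1.90 + 1.60 + 1.3 × (7.30 − 1.60) + 1.2 × 0.62
   = 1.90 + 1.6 + 7.41 + 0.744 = 11.65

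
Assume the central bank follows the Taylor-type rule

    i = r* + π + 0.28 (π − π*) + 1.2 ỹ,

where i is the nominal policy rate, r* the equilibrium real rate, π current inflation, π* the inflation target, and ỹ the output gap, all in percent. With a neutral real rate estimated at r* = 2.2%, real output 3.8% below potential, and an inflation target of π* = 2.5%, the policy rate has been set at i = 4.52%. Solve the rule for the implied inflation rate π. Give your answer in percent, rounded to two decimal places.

Output 3.8% below potential → ỹ = -3.8.
Collecting π: i = r* + (1 + 0.28) π − 0.28 π* + 1.2 ỹ
1.28 π = 4.52 − 2.2 + 0.28 × 2.5 − 1.2 × (-3.8) = 7.58
π = 7.58 / 1.28 = 5.92

5.92%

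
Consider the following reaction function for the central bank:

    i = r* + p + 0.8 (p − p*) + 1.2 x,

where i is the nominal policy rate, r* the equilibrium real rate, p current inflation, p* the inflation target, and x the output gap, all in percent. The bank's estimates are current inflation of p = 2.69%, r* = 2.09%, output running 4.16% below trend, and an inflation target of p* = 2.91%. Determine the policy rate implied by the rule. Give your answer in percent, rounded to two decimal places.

-0.39%

Output 4.16% below potential → x = -4.16.
i = 2.09 + 2.69 + 0.8 × (2.69 − 2.91) + 1.2 × (-4.16)
   = 2.09 + 2.69 − 0.176 − 4.992 = -0.39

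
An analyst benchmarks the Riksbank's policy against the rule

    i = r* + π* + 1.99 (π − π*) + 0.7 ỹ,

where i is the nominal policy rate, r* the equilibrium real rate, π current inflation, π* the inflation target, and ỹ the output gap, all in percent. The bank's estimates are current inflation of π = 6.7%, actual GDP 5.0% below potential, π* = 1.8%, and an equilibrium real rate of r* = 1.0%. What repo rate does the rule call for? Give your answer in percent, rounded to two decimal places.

Output 5.0% below potential → ỹ = -5.0.
i = 1.0 + 1.8 + 1.99 × (6.7 − 1.8) + 0.7 × (-5.0)
   = 1.0 + 1.8 + 9.751 − 3.5 = 9.05

9.05%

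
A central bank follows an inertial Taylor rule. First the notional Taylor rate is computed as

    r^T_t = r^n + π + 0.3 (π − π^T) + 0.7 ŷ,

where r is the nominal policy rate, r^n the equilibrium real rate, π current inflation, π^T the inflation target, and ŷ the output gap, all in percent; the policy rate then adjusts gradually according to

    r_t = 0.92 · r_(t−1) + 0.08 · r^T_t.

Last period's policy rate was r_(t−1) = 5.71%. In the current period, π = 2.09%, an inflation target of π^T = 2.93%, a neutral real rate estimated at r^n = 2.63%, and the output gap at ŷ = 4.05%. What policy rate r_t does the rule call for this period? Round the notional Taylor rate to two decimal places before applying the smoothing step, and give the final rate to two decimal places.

r^T_t = 2.63 + 2.09 + 0.3 × (2.09 − 2.93) + 0.7 × 4.05
   = 2.63 + 2.09 − 0.252 + 2.835 = 7.30
r_t = 0.92 × 5.71 + 0.08 × 7.30 = 5.2532 + 0.584 = 5.84

5.84%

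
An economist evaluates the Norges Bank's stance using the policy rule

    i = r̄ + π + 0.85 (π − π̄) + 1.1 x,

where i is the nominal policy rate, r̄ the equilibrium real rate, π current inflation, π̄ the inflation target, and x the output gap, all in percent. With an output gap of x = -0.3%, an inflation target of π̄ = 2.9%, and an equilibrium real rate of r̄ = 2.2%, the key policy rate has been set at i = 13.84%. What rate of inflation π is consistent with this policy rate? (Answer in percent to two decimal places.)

7.80%

Collecting π: i = r̄ + (1 + 0.85) π − 0.85 π̄ + 1.1 x
1.85 π = 13.84 − 2.2 + 0.85 × 2.9 − 1.1 × (-0.3) = 14.435
π = 14.435 / 1.85 = 7.80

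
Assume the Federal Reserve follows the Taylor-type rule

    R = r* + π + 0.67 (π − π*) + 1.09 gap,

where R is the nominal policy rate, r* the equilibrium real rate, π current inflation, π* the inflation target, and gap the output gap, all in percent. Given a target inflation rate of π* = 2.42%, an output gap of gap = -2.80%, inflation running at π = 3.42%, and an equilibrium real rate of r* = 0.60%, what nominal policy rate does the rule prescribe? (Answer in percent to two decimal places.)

1.64%

R = 0.60 + 3.42 + 0.67 × (3.42 − 2.42) + 1.09 × (-2.80)
   = 0.60 + 3.42 + 0.67 − 3.052 = 1.64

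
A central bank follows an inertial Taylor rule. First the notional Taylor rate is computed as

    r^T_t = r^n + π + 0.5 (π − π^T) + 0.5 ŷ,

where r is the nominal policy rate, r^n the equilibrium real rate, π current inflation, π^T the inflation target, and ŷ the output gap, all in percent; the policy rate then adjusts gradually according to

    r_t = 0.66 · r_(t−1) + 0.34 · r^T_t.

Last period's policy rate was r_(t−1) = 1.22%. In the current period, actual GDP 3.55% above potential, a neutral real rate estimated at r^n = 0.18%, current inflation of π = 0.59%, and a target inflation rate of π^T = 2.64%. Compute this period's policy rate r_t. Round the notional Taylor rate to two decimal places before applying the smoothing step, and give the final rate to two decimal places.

1.32%

Output 3.55% above potential → ŷ = 3.55.
r^T_t = 0.18 + 0.59 + 0.5 × (0.59 − 2.64) + 0.5 × 3.55
   = 0.18 + 0.59 − 1.025 + 1.775 = 1.52
r_t = 0.66 × 1.22 + 0.34 × 1.52 = 0.8052 + 0.5168 = 1.32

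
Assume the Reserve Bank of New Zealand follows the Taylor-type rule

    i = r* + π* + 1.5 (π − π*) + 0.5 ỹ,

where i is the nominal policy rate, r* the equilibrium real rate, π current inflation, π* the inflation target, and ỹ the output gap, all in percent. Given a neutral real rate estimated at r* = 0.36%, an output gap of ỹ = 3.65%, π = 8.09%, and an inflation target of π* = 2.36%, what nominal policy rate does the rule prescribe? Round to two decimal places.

13.14%

i = 0.36 + 2.36 + 1.5 × (8.09 − 2.36) + 0.5 × 3.65
   = 0.36 + 2.36 + 8.595 + 1.825 = 13.14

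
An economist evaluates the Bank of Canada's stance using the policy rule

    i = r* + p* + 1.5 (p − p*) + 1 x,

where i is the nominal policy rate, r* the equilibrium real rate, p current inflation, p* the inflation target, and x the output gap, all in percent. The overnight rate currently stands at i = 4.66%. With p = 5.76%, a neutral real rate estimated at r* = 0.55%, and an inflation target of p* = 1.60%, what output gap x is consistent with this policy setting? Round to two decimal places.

-3.73%

1 x = 4.66 − 0.55 − 1.60 − 1.5 × (5.76 − 1.60) = -3.73
x = -3.73 / 1 = -3.73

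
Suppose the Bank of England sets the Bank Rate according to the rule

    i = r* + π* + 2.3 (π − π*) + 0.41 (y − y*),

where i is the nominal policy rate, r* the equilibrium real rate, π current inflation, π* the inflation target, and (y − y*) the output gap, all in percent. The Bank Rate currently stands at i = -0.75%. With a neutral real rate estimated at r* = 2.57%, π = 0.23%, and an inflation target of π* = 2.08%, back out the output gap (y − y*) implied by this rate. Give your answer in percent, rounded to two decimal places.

0.41 (y − y*) = -0.75 − 2.57 − 2.08 − 2.3 × (0.23 − 2.08) = -1.145
(y − y*) = -1.145 / 0.41 = -2.79

-2.79%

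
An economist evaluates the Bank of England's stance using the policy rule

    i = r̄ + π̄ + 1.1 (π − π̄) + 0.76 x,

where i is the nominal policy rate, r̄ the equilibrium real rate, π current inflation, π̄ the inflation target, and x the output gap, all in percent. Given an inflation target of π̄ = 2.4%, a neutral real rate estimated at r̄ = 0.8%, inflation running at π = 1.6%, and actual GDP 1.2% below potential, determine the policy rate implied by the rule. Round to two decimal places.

Output 1.2% below potential → x = -1.2.
i = 0.8 + 2.4 + 1.1 × (1.6 − 2.4) + 0.76 × (-1.2)
   = 0.8 + 2.4 − 0.88 − 0.912 = 1.41

1.41%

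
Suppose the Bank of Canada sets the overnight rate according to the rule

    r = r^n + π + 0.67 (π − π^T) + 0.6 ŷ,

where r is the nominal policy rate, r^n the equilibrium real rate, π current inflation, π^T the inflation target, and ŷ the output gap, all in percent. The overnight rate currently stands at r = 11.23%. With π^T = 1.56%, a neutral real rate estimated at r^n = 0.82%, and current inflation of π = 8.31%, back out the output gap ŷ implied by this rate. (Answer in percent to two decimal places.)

0.6 ŷ = 11.23 − 0.82 − 8.31 − 0.67 × (8.31 − 1.56) = -2.4225
ŷ = -2.4225 / 0.6 = -4.04

-4.04%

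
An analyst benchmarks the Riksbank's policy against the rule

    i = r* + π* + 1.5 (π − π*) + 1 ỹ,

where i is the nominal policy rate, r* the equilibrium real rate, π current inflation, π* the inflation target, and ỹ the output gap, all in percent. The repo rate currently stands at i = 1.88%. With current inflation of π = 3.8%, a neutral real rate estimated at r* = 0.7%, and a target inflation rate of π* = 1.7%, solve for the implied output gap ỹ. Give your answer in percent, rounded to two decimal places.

1 ỹ = 1.88 − 0.7 − 1.7 − 1.5 × (3.8 − 1.7) = -3.67
ỹ = -3.67 / 1 = -3.67

-3.67%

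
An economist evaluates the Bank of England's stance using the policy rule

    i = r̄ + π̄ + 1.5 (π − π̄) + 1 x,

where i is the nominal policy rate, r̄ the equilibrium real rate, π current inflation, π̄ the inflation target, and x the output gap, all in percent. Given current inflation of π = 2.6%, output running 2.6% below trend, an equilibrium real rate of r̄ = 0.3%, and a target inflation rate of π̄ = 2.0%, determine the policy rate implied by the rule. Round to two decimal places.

Output 2.6% below potential → x = -2.6.
i = 0.3 + 2.0 + 1.5 × (2.6 − 2.0) + 1 × (-2.6)
   = 0.3 + 2 + 0.9 − 2.6 = 0.60

0.60%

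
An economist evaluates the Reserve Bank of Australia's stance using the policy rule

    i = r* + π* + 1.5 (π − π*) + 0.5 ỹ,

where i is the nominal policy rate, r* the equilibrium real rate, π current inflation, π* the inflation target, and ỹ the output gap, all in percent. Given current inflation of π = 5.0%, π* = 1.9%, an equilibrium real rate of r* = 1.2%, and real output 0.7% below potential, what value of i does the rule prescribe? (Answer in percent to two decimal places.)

7.40%

Output 0.7% below potential → ỹ = -0.7.
i = 1.2 + 1.9 + 1.5 × (5.0 − 1.9) + 0.5 × (-0.7)
   = 1.2 + 1.9 + 4.65 − 0.35 = 7.40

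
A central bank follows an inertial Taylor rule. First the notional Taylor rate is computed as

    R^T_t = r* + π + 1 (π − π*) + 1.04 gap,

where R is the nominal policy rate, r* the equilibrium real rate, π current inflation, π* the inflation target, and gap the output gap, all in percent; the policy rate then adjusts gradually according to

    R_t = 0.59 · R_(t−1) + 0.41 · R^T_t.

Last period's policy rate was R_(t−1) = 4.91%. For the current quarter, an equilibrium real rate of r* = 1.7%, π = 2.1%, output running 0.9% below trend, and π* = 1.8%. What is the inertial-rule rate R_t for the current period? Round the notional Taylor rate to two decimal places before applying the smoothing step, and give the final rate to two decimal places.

4.19%

Output 0.9% below potential → gap = -0.9.
R^T_t = 1.7 + 2.1 + 1 × (2.1 − 1.8) + 1.04 × (-0.9)
   = 1.7 + 2.1 + 0.3 − 0.936 = 3.16
R_t = 0.59 × 4.91 + 0.41 × 3.16 = 2.8969 + 1.2956 = 4.19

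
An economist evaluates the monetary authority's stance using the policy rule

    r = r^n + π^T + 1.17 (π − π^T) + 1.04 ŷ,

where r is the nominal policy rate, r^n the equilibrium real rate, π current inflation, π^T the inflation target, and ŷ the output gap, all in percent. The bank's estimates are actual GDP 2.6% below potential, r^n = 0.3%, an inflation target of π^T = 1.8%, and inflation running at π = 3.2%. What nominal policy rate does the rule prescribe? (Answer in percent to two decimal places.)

Output 2.6% below potential → ŷ = -2.6.
r = 0.3 + 1.8 + 1.17 × (3.2 − 1.8) + 1.04 × (-2.6)
   = 0.3 + 1.8 + 1.638 − 2.704 = 1.03

1.03%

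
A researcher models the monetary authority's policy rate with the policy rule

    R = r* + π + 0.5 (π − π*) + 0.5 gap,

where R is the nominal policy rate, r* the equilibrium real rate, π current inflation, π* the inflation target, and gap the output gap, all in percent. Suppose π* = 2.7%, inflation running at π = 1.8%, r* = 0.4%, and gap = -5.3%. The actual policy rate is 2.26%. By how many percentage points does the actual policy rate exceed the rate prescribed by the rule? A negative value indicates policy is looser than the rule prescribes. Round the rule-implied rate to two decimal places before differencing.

R = 0.4 + 1.8 + 0.5 × (1.8 − 2.7) + 0.5 × (-5.3)
   = 0.4 + 1.8 − 0.45 − 2.65 = -0.90
Deviation = 2.26 − (-0.90) = 3.16 pp.

3.16 pp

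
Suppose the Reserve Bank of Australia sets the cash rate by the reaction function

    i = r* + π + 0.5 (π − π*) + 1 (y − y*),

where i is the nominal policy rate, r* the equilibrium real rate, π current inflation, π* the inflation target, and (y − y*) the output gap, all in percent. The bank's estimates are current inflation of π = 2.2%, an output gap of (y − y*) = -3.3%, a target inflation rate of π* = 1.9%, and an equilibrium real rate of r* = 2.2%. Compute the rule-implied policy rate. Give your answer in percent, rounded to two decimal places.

i = 2.2 + 2.2 + 0.5 × (2.2 − 1.9) + 1 × (-3.3)
   = 2.2 + 2.2 + 0.15 − 3.3 = 1.25

1.25%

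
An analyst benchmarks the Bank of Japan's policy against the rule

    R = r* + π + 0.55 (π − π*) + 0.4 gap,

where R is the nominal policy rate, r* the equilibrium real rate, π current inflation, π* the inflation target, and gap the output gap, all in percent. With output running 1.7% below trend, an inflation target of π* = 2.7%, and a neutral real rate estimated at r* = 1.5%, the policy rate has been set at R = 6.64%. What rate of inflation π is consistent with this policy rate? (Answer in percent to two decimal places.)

4.71%

Output 1.7% below potential → gap = -1.7.
Collecting π: R = r* + (1 + 0.55) π − 0.55 π* + 0.4 gap
1.55 π = 6.64 − 1.5 + 0.55 × 2.7 − 0.4 × (-1.7) = 7.305
π = 7.305 / 1.55 = 4.71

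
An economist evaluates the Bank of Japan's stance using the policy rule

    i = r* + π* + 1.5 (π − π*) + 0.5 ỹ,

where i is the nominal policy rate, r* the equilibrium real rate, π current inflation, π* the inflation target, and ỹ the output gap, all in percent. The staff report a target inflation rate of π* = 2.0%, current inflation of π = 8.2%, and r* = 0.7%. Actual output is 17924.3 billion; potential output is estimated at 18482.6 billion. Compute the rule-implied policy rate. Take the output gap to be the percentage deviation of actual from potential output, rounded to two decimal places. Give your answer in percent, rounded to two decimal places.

10.49%

Output gap = 100 × (17924.3 − 18482.6) / 18482.6 = -3.02%.
i = 0.70 + 2.00 + 1.5 × (8.20 − 2.00) + 0.5 × (-3.02)
   = 0.70 + 2 + 9.3 − 1.51 = 10.49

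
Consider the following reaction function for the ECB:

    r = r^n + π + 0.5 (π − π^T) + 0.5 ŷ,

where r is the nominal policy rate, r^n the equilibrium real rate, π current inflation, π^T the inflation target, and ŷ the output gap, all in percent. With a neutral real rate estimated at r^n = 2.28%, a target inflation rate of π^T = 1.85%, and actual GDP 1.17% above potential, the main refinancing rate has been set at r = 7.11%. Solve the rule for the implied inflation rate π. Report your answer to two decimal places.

Output 1.17% above potential → ŷ = 1.17.
Collecting π: r = r^n + (1 + 0.5) π − 0.5 π^T + 0.5 ŷ
1.5 π = 7.11 − 2.28 + 0.5 × 1.85 − 0.5 × 1.17 = 5.17
π = 5.17 / 1.5 = 3.45

3.45%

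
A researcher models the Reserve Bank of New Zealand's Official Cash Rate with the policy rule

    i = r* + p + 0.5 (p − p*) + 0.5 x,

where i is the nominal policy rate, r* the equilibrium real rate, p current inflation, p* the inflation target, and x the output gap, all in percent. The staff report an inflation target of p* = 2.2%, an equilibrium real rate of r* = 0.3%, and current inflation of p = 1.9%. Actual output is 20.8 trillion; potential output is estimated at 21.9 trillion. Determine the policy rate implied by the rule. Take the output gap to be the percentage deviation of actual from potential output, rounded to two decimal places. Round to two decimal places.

-0.46%

Output gap = 100 × (20.8 − 21.9) / 21.9 = -5.02%.
i = 0.30 + 1.90 + 0.5 × (1.90 − 2.20) + 0.5 × (-5.02)
   = 0.30 + 1.9 − 0.15 − 2.51 = -0.46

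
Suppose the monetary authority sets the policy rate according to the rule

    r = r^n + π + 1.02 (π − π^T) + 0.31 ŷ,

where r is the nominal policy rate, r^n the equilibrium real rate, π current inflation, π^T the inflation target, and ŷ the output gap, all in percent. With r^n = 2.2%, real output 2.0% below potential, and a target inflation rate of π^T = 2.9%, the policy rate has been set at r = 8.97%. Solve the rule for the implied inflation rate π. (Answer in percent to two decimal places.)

5.12%

Output 2.0% below potential → ŷ = -2.0.
Collecting π: r = r^n + (1 + 1.02) π − 1.02 π^T + 0.31 ŷ
2.02 π = 8.97 − 2.2 + 1.02 × 2.9 − 0.31 × (-2.0) = 10.348
π = 10.348 / 2.02 = 5.12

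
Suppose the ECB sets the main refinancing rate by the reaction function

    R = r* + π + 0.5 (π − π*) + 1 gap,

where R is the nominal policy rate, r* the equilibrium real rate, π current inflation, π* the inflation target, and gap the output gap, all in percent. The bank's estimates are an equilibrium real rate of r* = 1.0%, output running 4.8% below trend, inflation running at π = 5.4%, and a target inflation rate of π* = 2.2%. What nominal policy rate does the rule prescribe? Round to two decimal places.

Output 4.8% below potential → gap = -4.8.
R = 1.0 + 5.4 + 0.5 × (5.4 − 2.2) + 1 × (-4.8)
   = 1.0 + 5.4 + 1.6 − 4.8 = 3.20

3.20%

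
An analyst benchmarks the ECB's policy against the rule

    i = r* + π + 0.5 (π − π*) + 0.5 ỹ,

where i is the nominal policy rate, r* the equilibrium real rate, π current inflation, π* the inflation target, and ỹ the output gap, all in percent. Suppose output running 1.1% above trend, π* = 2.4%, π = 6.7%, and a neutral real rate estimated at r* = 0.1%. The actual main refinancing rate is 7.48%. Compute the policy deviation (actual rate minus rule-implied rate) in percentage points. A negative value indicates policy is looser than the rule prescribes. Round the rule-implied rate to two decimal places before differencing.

-2.02 pp

Output 1.1% above potential → ỹ = 1.1.
i = 0.1 + 6.7 + 0.5 × (6.7 − 2.4) + 0.5 × 1.1
   = 0.1 + 6.7 + 2.15 + 0.55 = 9.50
Deviation = 7.48 − 9.50 = -2.02 pp.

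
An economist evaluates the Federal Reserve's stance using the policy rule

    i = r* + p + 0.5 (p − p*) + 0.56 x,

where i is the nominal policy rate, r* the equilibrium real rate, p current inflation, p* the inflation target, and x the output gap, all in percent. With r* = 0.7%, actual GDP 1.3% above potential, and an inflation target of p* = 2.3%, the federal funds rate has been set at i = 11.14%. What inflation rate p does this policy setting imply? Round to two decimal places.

Output 1.3% above potential → x = 1.3.
Collecting p: i = r* + (1 + 0.5) p − 0.5 p* + 0.56 x
1.5 p = 11.14 − 0.7 + 0.5 × 2.3 − 0.56 × 1.3 = 10.862
p = 10.862 / 1.5 = 7.24

7.24%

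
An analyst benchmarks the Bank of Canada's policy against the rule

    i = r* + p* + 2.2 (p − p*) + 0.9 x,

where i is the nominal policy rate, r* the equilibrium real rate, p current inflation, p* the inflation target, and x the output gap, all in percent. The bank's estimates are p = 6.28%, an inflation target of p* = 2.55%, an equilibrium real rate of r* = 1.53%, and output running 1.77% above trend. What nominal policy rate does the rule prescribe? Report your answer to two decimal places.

Output 1.77% above potential → x = 1.77.
i = 1.53 + 2.55 + 2.2 × (6.28 − 2.55) + 0.9 × 1.77
   = 1.53 + 2.55 + 8.206 + 1.593 = 13.88

13.88%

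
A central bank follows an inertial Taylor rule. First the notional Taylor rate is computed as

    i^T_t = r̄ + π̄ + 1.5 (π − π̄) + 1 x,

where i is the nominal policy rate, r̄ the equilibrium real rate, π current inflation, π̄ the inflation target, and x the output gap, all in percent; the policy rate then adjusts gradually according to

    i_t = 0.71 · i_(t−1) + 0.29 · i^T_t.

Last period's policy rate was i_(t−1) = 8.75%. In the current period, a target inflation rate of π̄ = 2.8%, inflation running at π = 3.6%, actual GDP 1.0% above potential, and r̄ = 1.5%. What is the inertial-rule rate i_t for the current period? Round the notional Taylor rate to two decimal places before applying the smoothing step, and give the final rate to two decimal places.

Output 1.0% above potential → x = 1.0.
i^T_t = 1.5 + 2.8 + 1.5 × (3.6 − 2.8) + 1 × 1.0
   = 1.5 + 2.8 + 1.2 + 1 = 6.50
i_t = 0.71 × 8.75 + 0.29 × 6.50 = 6.2125 + 1.885 = 8.10

8.10%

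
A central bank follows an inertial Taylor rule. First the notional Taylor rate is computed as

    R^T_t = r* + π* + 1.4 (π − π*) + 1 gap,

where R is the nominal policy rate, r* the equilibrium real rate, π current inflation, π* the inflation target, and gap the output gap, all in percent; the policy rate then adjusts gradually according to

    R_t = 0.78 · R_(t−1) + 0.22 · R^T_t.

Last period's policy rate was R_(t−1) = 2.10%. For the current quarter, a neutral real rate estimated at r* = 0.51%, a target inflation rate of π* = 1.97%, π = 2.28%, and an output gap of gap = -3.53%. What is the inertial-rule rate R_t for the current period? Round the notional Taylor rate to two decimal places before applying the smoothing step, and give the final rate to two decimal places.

1.50%

R^T_t = 0.51 + 1.97 + 1.4 × (2.28 − 1.97) + 1 × (-3.53)
   = 0.51 + 1.97 + 0.434 − 3.53 = -0.62
R_t = 0.78 × 2.10 + 0.22 × (-0.62) = 1.638 − 0.1364 = 1.50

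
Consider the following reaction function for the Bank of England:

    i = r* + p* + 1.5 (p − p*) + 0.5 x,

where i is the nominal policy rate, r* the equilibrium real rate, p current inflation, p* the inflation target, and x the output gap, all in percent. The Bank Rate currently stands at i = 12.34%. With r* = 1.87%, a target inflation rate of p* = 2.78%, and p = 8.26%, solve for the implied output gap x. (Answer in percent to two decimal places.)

0.5 x = 12.34 − 1.87 − 2.78 − 1.5 × (8.26 − 2.78) = -0.53
x = -0.53 / 0.5 = -1.06

-1.06%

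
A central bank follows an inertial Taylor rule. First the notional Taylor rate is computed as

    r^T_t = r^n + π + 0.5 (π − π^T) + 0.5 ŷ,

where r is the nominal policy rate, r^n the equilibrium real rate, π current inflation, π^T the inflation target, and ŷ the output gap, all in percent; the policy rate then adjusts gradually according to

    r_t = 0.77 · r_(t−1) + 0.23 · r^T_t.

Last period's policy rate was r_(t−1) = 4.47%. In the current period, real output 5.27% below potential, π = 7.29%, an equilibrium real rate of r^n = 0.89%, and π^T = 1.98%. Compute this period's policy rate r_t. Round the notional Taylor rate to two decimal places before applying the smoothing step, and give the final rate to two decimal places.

Output 5.27% below potential → ŷ = -5.27.
r^T_t = 0.89 + 7.29 + 0.5 × (7.29 − 1.98) + 0.5 × (-5.27)
   = 0.89 + 7.29 + 2.655 − 2.635 = 8.20
r_t = 0.77 × 4.47 + 0.23 × 8.20 = 3.4419 + 1.886 = 5.33

5.33%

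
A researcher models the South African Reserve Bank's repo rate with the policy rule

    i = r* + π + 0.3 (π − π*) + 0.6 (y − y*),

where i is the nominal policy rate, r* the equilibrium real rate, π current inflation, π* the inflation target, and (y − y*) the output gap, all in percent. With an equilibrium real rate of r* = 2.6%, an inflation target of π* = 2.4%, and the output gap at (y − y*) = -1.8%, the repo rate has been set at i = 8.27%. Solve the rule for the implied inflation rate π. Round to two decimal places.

Collecting π: i = r* + (1 + 0.3) π − 0.3 π* + 0.6 (y − y*)
1.3 π = 8.27 − 2.6 + 0.3 × 2.4 − 0.6 × (-1.8) = 7.47
π = 7.47 / 1.3 = 5.75

5.75%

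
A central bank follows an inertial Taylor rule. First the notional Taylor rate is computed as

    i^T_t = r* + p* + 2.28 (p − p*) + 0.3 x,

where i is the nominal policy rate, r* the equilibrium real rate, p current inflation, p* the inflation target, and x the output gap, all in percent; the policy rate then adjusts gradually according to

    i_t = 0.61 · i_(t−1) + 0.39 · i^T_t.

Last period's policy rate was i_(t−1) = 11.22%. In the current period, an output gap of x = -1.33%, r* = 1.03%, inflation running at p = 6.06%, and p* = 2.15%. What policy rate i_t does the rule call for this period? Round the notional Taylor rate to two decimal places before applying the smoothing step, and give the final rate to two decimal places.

11.41%

i^T_t = 1.03 + 2.15 + 2.28 × (6.06 − 2.15) + 0.3 × (-1.33)
   = 1.03 + 2.15 + 8.9148 − 0.399 = 11.70
i_t = 0.61 × 11.22 + 0.39 × 11.70 = 6.8442 + 4.563 = 11.41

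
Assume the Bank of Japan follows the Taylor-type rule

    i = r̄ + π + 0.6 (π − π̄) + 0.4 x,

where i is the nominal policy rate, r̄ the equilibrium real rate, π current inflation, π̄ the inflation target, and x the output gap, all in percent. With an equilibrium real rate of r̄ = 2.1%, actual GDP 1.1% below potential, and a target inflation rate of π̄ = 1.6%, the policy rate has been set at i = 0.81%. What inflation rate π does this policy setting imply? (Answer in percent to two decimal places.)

Output 1.1% below potential → x = -1.1.
Collecting π: i = r̄ + (1 + 0.6) π − 0.6 π̄ + 0.4 x
1.6 π = 0.81 − 2.1 + 0.6 × 1.6 − 0.4 × (-1.1) = 0.11
π = 0.11 / 1.6 = 0.07

0.07%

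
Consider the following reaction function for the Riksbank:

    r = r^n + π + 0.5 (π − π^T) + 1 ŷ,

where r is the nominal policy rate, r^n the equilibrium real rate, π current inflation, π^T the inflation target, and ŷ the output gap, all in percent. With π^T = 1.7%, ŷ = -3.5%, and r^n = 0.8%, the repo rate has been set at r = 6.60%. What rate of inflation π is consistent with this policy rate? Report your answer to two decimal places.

6.77%

Collecting π: r = r^n + (1 + 0.5) π − 0.5 π^T + 1 ŷ
1.5 π = 6.60 − 0.8 + 0.5 × 1.7 − 1 × (-3.5) = 10.15
π = 10.15 / 1.5 = 6.77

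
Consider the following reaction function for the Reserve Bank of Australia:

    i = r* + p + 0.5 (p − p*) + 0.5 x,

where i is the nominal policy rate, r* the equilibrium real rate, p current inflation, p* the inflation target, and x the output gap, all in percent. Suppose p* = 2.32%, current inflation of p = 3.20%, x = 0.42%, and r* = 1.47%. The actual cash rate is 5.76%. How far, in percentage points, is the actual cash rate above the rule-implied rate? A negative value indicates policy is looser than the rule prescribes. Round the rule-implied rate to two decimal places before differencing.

i = 1.47 + 3.20 + 0.5 × (3.20 − 2.32) + 0.5 × 0.42
   = 1.47 + 3.2 + 0.44 + 0.21 = 5.32
Deviation = 5.76 − 5.32 = 0.44 pp.

0.44 pp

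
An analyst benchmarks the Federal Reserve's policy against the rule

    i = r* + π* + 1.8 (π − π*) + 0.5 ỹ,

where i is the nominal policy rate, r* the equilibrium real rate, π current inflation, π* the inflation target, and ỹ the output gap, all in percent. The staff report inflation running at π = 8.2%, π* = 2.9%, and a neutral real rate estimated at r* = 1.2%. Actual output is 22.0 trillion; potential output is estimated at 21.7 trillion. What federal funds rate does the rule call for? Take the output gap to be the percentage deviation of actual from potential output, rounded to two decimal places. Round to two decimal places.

14.33%

Output gap = 100 × (22.0 − 21.7) / 21.7 = 1.38%.
i = 1.20 + 2.90 + 1.8 × (8.20 − 2.90) + 0.5 × 1.38
   = 1.20 + 2.9 + 9.54 + 0.69 = 14.33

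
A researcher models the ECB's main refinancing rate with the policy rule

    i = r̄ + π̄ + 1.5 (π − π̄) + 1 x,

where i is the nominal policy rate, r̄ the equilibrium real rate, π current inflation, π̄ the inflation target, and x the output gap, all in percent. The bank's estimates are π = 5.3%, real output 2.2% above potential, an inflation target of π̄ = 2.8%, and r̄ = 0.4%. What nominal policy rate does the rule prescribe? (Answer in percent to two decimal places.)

Output 2.2% above potential → x = 2.2.
i = 0.4 + 2.8 + 1.5 × (5.3 − 2.8) + 1 × 2.2
   = 0.4 + 2.8 + 3.75 + 2.2 = 9.15

9.15%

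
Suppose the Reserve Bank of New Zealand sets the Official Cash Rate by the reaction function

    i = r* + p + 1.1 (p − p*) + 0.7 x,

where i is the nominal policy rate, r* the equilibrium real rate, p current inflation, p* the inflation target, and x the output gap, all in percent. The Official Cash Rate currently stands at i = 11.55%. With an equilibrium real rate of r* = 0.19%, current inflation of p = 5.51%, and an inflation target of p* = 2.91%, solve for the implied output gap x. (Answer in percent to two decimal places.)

4.27%

0.7 x = 11.55 − 0.19 − 5.51 − 1.1 × (5.51 − 2.91) = 2.99
x = 2.99 / 0.7 = 4.27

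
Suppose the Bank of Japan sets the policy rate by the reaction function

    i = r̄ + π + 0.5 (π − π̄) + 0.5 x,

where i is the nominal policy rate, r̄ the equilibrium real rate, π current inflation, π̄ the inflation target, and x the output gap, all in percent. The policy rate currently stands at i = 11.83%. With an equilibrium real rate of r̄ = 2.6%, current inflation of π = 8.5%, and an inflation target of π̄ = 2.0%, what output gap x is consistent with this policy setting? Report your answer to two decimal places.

0.5 x = 11.83 − 2.6 − 8.5 − 0.5 × (8.5 − 2.0) = -2.52
x = -2.52 / 0.5 = -5.04

-5.04%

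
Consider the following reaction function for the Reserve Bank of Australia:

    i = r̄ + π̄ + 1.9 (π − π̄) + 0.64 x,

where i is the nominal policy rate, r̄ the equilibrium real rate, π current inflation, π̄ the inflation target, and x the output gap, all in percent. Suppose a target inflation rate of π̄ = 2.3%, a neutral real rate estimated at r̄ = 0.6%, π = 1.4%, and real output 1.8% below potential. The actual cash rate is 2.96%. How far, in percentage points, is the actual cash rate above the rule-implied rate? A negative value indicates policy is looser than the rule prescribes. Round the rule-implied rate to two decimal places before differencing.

2.92 pp

Output 1.8% below potential → x = -1.8.
i = 0.6 + 2.3 + 1.9 × (1.4 − 2.3) + 0.64 × (-1.8)
   = 0.6 + 2.3 − 1.71 − 1.152 = 0.04
Deviation = 2.96 − 0.04 = 2.92 pp.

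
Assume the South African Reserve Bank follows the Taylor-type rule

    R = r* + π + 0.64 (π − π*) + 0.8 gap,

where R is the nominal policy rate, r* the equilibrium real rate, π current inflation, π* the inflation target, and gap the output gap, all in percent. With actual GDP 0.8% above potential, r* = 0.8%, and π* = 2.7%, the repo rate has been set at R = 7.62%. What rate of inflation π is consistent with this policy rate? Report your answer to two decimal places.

4.82%

Output 0.8% above potential → gap = 0.8.
Collecting π: R = r* + (1 + 0.64) π − 0.64 π* + 0.8 gap
1.64 π = 7.62 − 0.8 + 0.64 × 2.7 − 0.8 × 0.8 = 7.908
π = 7.908 / 1.64 = 4.82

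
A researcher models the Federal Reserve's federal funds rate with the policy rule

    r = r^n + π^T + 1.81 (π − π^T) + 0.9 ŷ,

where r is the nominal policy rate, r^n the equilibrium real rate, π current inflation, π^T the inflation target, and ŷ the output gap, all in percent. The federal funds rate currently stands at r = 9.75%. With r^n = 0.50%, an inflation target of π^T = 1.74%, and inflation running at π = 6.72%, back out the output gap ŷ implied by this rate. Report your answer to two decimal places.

-1.67%

0.9 ŷ = 9.75 − 0.50 − 1.74 − 1.81 × (6.72 − 1.74) = -1.5038
ŷ = -1.5038 / 0.9 = -1.67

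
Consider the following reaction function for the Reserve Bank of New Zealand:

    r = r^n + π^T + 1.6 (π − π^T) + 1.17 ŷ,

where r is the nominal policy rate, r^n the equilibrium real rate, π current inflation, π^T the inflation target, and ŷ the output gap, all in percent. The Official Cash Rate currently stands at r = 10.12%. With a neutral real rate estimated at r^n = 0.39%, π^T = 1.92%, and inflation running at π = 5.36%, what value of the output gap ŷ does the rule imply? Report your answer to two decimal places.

1.17 ŷ = 10.12 − 0.39 − 1.92 − 1.6 × (5.36 − 1.92) = 2.306
ŷ = 2.306 / 1.17 = 1.97

1.97%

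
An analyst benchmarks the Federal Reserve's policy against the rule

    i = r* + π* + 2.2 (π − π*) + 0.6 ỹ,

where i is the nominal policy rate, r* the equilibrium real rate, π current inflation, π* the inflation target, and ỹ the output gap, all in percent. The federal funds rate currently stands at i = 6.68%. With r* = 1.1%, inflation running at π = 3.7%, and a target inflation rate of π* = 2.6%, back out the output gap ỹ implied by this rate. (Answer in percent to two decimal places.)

0.6 ỹ = 6.68 − 1.1 − 2.6 − 2.2 × (3.7 − 2.6) = 0.56
ỹ = 0.56 / 0.6 = 0.93

0.93%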